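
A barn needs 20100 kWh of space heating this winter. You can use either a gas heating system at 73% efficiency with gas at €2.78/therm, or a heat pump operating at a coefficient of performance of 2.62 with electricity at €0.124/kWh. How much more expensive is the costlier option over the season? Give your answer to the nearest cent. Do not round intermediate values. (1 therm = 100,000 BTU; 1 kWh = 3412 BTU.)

Heat load = 20100 kWh × 3412 = 68,581,200 BTU
Gas: input = 68,581,200 / 0.73 = 93,946,849 BTU = 939.5 therm → 939.5 × €2.78 = €2,611.72
Heat pump: 68,581,200 BTU / 3412 = 20,100 kWh heat; / 2.62 = 7,672 kWh in → × €0.124 = €951.30
Difference = |€2,611.72 − €951.30| = €1,660.42

€1660.42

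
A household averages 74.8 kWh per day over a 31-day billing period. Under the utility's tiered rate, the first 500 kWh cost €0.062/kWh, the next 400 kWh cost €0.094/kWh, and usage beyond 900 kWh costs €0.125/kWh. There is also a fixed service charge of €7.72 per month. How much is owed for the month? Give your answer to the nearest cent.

Usage = 74.8 kWh/day × 31 days = 2318.8 kWh
First 500 kWh × €0.062 = €31.00
Next 400 kWh × €0.094 = €37.60
Remaining 1418.8 kWh × €0.125 = €177.35
Energy charge = €245.95; + service €7.72 = €253.67

€253.67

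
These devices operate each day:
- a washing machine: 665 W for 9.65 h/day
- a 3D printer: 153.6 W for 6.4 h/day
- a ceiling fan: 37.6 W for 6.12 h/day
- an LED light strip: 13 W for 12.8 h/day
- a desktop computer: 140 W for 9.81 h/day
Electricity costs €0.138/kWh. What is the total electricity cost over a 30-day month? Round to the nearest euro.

€38

washing machine: 665 W × 9.65 h × 30 d = 192,518 Wh = 192.5 kWh
3D printer: 153.6 W × 6.4 h × 30 d = 29,491 Wh = 29.49 kWh
ceiling fan: 37.6 W × 6.12 h × 30 d = 6,903 Wh = 6.903 kWh
LED light strip: 13 W × 12.8 h × 30 d = 4,992 Wh = 4.992 kWh
desktop computer: 140 W × 9.81 h × 30 d = 41,202 Wh = 41.2 kWh
Total energy = 192.5 + 29.49 + 6.903 + 4.992 + 41.2 = 275.1 kWh
Cost = 275.1 kWh × €0.138 = €37.96 ≈ €38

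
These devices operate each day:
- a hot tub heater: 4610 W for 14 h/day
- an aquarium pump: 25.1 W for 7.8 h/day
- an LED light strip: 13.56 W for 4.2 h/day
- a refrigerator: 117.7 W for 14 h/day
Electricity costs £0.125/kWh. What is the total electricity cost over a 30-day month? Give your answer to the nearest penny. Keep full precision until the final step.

£249.15

hot tub heater: 4610 W × 14 h × 30 d = 1,936,200 Wh = 1,936 kWh
aquarium pump: 25.1 W × 7.8 h × 30 d = 5,873 Wh = 5.873 kWh
LED light strip: 13.56 W × 4.2 h × 30 d = 1,709 Wh = 1.709 kWh
refrigerator: 117.7 W × 14 h × 30 d = 49,434 Wh = 49.43 kWh
Total energy = 1,936 + 5.873 + 1.709 + 49.43 = 1,993 kWh
Cost = 1,993 kWh × £0.125 = £249.15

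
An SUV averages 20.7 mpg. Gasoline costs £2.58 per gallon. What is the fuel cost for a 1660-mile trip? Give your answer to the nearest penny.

£206.90

Fuel = 1660 mi / 20.7 mpg = 80.19 gal
Cost = 80.19 gal × £2.58/gal = £206.90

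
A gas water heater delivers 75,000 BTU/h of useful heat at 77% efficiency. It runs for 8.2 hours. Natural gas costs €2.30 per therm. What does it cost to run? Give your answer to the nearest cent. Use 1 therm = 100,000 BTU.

Heat delivered = 75,000 BTU/h × 8.2 h = 615,000 BTU
Gas input = 615,000 / 0.77 = 798,701 BTU
= 798,701 / 100,000 = 7.987 therm
Cost = 7.987 × €2.30/therm = €18.37

€18.37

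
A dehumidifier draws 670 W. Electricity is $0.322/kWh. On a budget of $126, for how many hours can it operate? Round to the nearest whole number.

584 h

Energy budget = $126 / $0.322 per kWh = 391.3 kWh = 391,304 Wh
Runtime = 391,304 Wh / 670 W = 584 h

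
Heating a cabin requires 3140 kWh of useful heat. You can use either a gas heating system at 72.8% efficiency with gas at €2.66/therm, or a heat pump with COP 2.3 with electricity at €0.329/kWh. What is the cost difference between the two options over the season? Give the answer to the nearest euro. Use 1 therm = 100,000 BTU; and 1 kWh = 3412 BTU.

€58

Heat load = 3140 kWh × 3412 = 10,713,680 BTU
Gas: input = 10,713,680 / 0.728 = 14,716,593 BTU = 147.2 therm → 147.2 × €2.66 = €391.46
Heat pump: 10,713,680 BTU / 3412 = 3,140 kWh heat; / 2.3 = 1,365 kWh in → × €0.329 = €449.16
Difference = |€391.46 − €449.16| = €57.70 ≈ €58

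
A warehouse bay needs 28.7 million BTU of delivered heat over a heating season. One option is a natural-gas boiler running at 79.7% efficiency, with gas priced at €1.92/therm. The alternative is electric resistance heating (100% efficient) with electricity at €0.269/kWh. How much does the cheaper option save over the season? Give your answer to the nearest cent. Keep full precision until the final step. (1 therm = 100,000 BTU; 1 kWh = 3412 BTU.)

€1571.30

Heat load = 28.7 × 10⁶ BTU = 28,700,000 BTU
Gas: input = 28,700,000 / 0.797 = 36,010,038 BTU = 360.1 therm → 360.1 × €1.92 = €691.39
Electric: 28,700,000 BTU / 3412 = 8,411 kWh → × €0.269 = €2,262.69
Difference = |€691.39 − €2,262.69| = €1,571.30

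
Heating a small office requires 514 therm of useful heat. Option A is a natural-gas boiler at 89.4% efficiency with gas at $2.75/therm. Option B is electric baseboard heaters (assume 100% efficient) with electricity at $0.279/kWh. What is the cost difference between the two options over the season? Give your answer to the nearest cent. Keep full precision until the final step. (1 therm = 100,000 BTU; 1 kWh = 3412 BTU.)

$2621.89

Heat load = 514 therm × 100,000 = 51,400,000 BTU
Gas: input = 51,400,000 / 0.894 = 57,494,407 BTU = 574.9 therm → 574.9 × $2.75 = $1,581.10
Electric: 51,400,000 BTU / 3412 = 15,060 kWh → × $0.279 = $4,202.99
Difference = |$1,581.10 − $4,202.99| = $2,621.89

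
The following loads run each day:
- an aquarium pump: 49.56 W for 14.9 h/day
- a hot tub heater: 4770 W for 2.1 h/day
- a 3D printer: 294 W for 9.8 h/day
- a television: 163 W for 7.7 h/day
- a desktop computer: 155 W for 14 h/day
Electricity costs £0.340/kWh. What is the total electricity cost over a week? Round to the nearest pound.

£41

aquarium pump: 49.56 W × 14.9 h × 7 d = 5,169 Wh = 5.169 kWh
hot tub heater: 4770 W × 2.1 h × 7 d = 70,119 Wh = 70.12 kWh
3D printer: 294 W × 9.8 h × 7 d = 20,168 Wh = 20.17 kWh
television: 163 W × 7.7 h × 7 d = 8,786 Wh = 8.786 kWh
desktop computer: 155 W × 14 h × 7 d = 15,190 Wh = 15.19 kWh
Total energy = 5.169 + 70.12 + 20.17 + 8.786 + 15.19 = 119.4 kWh
Cost = 119.4 kWh × £0.340 = £40.61 ≈ £41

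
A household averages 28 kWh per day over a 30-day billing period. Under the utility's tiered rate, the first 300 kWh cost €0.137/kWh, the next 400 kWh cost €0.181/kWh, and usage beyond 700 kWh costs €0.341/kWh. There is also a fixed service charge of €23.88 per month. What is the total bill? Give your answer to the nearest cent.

Usage = 28 kWh/day × 30 days = 840 kWh
First 300 kWh × €0.137 = €41.10
Next 400 kWh × €0.181 = €72.40
Remaining 140 kWh × €0.341 = €47.74
Energy charge = €161.24; + service €23.88 = €185.12

€185.12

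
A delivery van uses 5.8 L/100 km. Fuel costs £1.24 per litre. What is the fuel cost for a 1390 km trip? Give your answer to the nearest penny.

£99.97

Fuel = 5.8 L/100 km × 1390 km / 100 = 80.62 L
Cost = 80.62 L × £1.24/L = £99.97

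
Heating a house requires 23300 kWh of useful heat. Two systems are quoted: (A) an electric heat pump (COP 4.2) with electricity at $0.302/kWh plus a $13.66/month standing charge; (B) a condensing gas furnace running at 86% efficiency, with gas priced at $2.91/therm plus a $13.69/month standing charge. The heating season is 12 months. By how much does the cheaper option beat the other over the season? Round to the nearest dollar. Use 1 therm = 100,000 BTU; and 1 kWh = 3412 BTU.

Heat load = 23300 kWh × 3412 = 79,499,600 BTU
Gas: input = 79,499,600 / 0.86 = 92,441,395 BTU = 924.4 therm → 924.4 × $2.91 = $2,690.04; + 12 × $13.69 standing = $2,854.32
Heat pump: 79,499,600 BTU / 3412 = 23,300 kWh heat; / 4.2 = 5,548 kWh in → × $0.302 = $1,675.38; + 12 × $13.66 standing = $1,839.30
Difference = |$2,854.32 − $1,839.30| = $1,015.02 ≈ $1015

$1015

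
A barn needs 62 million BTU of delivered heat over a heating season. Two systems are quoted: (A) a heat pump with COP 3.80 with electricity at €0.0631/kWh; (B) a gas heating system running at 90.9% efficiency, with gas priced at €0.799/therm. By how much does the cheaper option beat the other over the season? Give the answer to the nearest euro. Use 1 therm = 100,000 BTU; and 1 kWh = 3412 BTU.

€243

Heat load = 62 × 10⁶ BTU = 62,000,000 BTU
Gas: input = 62,000,000 / 0.909 = 68,206,821 BTU = 682.1 therm → 682.1 × €0.799 = €544.97
Heat pump: 62,000,000 BTU / 3412 = 18,170 kWh heat; / 3.80 = 4,782 kWh in → × €0.0631 = €301.74
Difference = |€544.97 − €301.74| = €243.24 ≈ €243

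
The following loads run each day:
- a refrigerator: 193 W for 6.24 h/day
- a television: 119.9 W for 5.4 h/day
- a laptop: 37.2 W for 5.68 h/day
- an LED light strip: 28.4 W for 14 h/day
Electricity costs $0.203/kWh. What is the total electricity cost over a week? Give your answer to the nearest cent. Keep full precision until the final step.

refrigerator: 193 W × 6.24 h × 7 d = 8,430 Wh = 8.43 kWh
television: 119.9 W × 5.4 h × 7 d = 4,532 Wh = 4.532 kWh
laptop: 37.2 W × 5.68 h × 7 d = 1,479 Wh = 1.479 kWh
LED light strip: 28.4 W × 14 h × 7 d = 2,783 Wh = 2.783 kWh
Total energy = 8.43 + 4.532 + 1.479 + 2.783 = 17.22 kWh
Cost = 17.22 kWh × $0.203 = $3.50

$3.50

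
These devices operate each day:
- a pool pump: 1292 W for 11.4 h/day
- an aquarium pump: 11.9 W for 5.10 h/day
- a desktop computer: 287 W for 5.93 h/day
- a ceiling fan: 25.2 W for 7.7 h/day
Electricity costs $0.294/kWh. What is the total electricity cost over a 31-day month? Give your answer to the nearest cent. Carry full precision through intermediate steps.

$152.07

pool pump: 1292 W × 11.4 h × 31 d = 456,593 Wh = 456.6 kWh
aquarium pump: 11.9 W × 5.10 h × 31 d = 1,881 Wh = 1.881 kWh
desktop computer: 287 W × 5.93 h × 31 d = 52,759 Wh = 52.76 kWh
ceiling fan: 25.2 W × 7.7 h × 31 d = 6,015 Wh = 6.015 kWh
Total energy = 456.6 + 1.881 + 52.76 + 6.015 = 517.2 kWh
Cost = 517.2 kWh × $0.294 = $152.07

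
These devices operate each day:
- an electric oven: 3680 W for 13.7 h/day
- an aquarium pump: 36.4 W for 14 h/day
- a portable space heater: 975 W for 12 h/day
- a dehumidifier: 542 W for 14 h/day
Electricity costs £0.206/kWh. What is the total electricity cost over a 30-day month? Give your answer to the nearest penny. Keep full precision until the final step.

electric oven: 3680 W × 13.7 h × 30 d = 1,512,480 Wh = 1,512 kWh
aquarium pump: 36.4 W × 14 h × 30 d = 15,288 Wh = 15.29 kWh
portable space heater: 975 W × 12 h × 30 d = 351,000 Wh = 351 kWh
dehumidifier: 542 W × 14 h × 30 d = 227,640 Wh = 227.6 kWh
Total energy = 1,512 + 15.29 + 351 + 227.6 = 2,106 kWh
Cost = 2,106 kWh × £0.206 = £433.92

£433.92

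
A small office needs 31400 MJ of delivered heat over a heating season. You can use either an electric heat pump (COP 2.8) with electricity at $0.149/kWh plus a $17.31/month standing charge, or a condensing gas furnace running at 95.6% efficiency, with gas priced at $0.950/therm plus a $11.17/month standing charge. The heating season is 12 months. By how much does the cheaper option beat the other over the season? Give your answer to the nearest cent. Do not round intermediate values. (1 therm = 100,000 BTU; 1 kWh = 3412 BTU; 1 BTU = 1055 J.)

Heat load = 31400 MJ = 31,400,000,000 J / 1055 = 29,763,033 BTU
Gas: input = 29,763,033 / 0.956 = 31,132,880 BTU = 311.3 therm → 311.3 × $0.950 = $295.76; + 12 × $11.17 standing = $429.80
Heat pump: 29,763,033 BTU / 3412 = 8,723 kWh heat; / 2.8 = 3,115 kWh in → × $0.149 = $464.19; + 12 × $17.31 standing = $671.91
Difference = |$429.80 − $671.91| = $242.11

$242.11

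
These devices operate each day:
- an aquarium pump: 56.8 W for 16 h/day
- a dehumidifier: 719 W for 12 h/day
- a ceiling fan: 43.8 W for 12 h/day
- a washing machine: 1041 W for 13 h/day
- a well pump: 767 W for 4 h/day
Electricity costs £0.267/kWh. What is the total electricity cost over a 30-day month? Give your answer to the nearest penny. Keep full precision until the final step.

£213.57

aquarium pump: 56.8 W × 16 h × 30 d = 27,264 Wh = 27.26 kWh
dehumidifier: 719 W × 12 h × 30 d = 258,840 Wh = 258.8 kWh
ceiling fan: 43.8 W × 12 h × 30 d = 15,768 Wh = 15.77 kWh
washing machine: 1041 W × 13 h × 30 d = 405,990 Wh = 406 kWh
well pump: 767 W × 4 h × 30 d = 92,040 Wh = 92.04 kWh
Total energy = 27.26 + 258.8 + 15.77 + 406 + 92.04 = 799.9 kWh
Cost = 799.9 kWh × £0.267 = £213.57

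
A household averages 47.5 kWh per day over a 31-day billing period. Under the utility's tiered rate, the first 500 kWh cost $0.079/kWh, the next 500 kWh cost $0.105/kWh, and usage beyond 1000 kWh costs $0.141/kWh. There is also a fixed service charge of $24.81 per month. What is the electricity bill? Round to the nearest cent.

$183.43

Usage = 47.5 kWh/day × 31 days = 1472.5 kWh
First 500 kWh × $0.079 = $39.50
Next 500 kWh × $0.105 = $52.50
Remaining 472.5 kWh × $0.141 = $66.62
Energy charge = $158.62; + service $24.81 = $183.43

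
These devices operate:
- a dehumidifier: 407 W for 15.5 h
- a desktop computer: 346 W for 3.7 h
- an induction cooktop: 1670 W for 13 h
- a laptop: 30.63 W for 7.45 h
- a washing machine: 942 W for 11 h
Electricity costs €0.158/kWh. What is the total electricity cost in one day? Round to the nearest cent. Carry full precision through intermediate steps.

dehumidifier: 407 W × 15.5 h = 6,308 Wh = 6.309 kWh
desktop computer: 346 W × 3.7 h = 1,280 Wh = 1.28 kWh
induction cooktop: 1670 W × 13 h = 21,710 Wh = 21.71 kWh
laptop: 30.63 W × 7.45 h = 228 Wh = 0.2282 kWh
washing machine: 942 W × 11 h = 10,362 Wh = 10.36 kWh
Total energy = 6.309 + 1.28 + 21.71 + 0.2282 + 10.36 = 39.89 kWh
Cost = 39.89 kWh × €0.158 = €6.30

€6.30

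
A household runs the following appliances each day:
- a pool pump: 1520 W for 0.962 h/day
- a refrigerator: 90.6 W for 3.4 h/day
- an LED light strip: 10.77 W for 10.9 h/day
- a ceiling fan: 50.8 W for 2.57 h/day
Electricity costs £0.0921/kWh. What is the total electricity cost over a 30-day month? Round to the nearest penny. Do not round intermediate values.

pool pump: 1520 W × 0.962 h × 30 d = 43,867 Wh = 43.87 kWh
refrigerator: 90.6 W × 3.4 h × 30 d = 9,241 Wh = 9.241 kWh
LED light strip: 10.77 W × 10.9 h × 30 d = 3,522 Wh = 3.522 kWh
ceiling fan: 50.8 W × 2.57 h × 30 d = 3,917 Wh = 3.917 kWh
Total energy = 43.87 + 9.241 + 3.522 + 3.917 = 60.55 kWh
Cost = 60.55 kWh × £0.0921 = £5.58

£5.58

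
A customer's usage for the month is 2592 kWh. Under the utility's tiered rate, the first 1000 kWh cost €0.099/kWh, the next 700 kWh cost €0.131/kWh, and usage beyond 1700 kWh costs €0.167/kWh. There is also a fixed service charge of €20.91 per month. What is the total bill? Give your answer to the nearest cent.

€360.57

First 1000 kWh × €0.099 = €99.00
Next 700 kWh × €0.131 = €91.70
Remaining 892 kWh × €0.167 = €148.96
Energy charge = €339.66; + service €20.91 = €360.57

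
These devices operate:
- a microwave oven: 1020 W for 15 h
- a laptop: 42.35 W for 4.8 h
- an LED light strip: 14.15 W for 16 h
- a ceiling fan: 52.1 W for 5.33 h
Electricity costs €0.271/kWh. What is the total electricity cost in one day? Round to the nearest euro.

microwave oven: 1020 W × 15 h = 15,300 Wh = 15.3 kWh
laptop: 42.35 W × 4.8 h = 203 Wh = 0.2033 kWh
LED light strip: 14.15 W × 16 h = 226 Wh = 0.2264 kWh
ceiling fan: 52.1 W × 5.33 h = 278 Wh = 0.2777 kWh
Total energy = 15.3 + 0.2033 + 0.2264 + 0.2777 = 16.01 kWh
Cost = 16.01 kWh × €0.271 = €4.34 ≈ €4

€4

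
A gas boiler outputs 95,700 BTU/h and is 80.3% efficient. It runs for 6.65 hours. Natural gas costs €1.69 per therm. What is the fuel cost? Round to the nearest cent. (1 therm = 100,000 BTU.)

€13.39

Heat delivered = 95,700 BTU/h × 6.65 h = 636,405 BTU
Gas input = 636,405 / 0.803 = 792,534 BTU
= 792,534 / 100,000 = 7.925 therm
Cost = 7.925 × €1.69/therm = €13.39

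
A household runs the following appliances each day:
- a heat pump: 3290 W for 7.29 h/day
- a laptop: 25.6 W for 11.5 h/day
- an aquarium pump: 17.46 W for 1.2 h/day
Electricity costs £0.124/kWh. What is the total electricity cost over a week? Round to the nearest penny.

heat pump: 3290 W × 7.29 h × 7 d = 167,889 Wh = 167.9 kWh
laptop: 25.6 W × 11.5 h × 7 d = 2,061 Wh = 2.061 kWh
aquarium pump: 17.46 W × 1.2 h × 7 d = 147 Wh = 0.1467 kWh
Total energy = 167.9 + 2.061 + 0.1467 = 170.1 kWh
Cost = 170.1 kWh × £0.124 = £21.09

£21.09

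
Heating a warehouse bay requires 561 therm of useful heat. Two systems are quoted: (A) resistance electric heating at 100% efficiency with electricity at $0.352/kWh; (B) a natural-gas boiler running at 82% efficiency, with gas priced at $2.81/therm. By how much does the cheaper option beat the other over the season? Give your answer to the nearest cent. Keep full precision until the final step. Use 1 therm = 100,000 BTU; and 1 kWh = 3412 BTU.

$3865.12

Heat load = 561 therm × 100,000 = 56,100,000 BTU
Gas: input = 56,100,000 / 0.82 = 68,414,634 BTU = 684.1 therm → 684.1 × $2.81 = $1,922.45
Electric: 56,100,000 BTU / 3412 = 16,440 kWh → × $0.352 = $5,787.57
Difference = |$1,922.45 − $5,787.57| = $3,865.12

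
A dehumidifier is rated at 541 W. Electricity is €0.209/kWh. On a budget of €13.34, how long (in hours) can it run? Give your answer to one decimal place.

Energy budget = €13.34 / €0.209 per kWh = 63.83 kWh = 63,828 Wh
Runtime = 63,828 Wh / 541 W = 118 h

118.0 h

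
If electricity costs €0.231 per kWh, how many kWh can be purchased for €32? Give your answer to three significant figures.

€32 / €0.231 per kWh = 138.5 kWh

139 kWh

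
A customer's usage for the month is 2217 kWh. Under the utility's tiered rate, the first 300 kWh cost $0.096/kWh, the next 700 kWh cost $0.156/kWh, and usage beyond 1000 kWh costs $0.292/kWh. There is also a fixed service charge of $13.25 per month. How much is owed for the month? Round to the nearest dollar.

First 300 kWh × $0.096 = $28.80
Next 700 kWh × $0.156 = $109.20
Remaining 1217 kWh × $0.292 = $355.36
Energy charge = $493.36; + service $13.25 = $506.61 ≈ $507

$507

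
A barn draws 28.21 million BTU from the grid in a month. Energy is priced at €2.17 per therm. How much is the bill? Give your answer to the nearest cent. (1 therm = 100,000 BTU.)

28.21 million BTU × (10 therm/million BTU) = 282.1 therm
Cost = 282.1 therm × €2.17/therm = €612.16

€612.16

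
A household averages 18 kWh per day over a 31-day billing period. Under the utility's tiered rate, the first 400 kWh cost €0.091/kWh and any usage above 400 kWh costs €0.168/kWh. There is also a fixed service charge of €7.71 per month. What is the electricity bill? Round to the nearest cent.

Usage = 18 kWh/day × 31 days = 558 kWh
First 400 kWh × €0.091 = €36.40
Remaining 158 kWh × €0.168 = €26.54
Energy charge = €62.94; + service €7.71 = €70.65

€70.65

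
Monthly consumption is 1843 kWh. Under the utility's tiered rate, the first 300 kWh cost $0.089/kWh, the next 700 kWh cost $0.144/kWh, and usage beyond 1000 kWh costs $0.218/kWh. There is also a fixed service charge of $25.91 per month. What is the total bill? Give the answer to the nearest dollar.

First 300 kWh × $0.089 = $26.70
Next 700 kWh × $0.144 = $100.80
Remaining 843 kWh × $0.218 = $183.77
Energy charge = $311.27; + service $25.91 = $337.18 ≈ $337

$337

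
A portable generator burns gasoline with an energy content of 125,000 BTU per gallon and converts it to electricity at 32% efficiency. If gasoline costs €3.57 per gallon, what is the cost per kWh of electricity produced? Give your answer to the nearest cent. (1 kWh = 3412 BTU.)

€0.30

Electrical output per gallon = 125,000 BTU × 0.32 / 3412 BTU/kWh = 11.72 kWh
Cost per kWh = €3.57 / 11.72 kWh = €0.305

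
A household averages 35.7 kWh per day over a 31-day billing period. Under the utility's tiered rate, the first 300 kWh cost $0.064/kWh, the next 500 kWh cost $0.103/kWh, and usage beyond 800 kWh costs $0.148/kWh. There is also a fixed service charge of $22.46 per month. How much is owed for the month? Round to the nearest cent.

$138.55

Usage = 35.7 kWh/day × 31 days = 1106.7 kWh
First 300 kWh × $0.064 = $19.20
Next 500 kWh × $0.103 = $51.50
Remaining 306.7 kWh × $0.148 = $45.39
Energy charge = $116.09; + service $22.46 = $138.55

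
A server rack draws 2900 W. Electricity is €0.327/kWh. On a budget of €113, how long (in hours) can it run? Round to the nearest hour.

Energy budget = €113 / €0.327 per kWh = 345.6 kWh = 345,566 Wh
Runtime = 345,566 Wh / 2900 W = 119.2 h

119 h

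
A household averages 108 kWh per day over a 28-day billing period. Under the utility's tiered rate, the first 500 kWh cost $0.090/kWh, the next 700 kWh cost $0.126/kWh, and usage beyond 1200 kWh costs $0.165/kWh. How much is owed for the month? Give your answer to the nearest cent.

Usage = 108 kWh/day × 28 days = 3024 kWh
First 500 kWh × $0.090 = $45.00
Next 700 kWh × $0.126 = $88.20
Remaining 1824 kWh × $0.165 = $300.96
Total = $434.16

$434.16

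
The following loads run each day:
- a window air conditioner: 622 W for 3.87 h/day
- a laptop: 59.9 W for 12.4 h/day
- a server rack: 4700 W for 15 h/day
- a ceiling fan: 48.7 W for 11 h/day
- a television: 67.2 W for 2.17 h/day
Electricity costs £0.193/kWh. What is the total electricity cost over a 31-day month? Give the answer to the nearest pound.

window air conditioner: 622 W × 3.87 h × 31 d = 74,621 Wh = 74.62 kWh
laptop: 59.9 W × 12.4 h × 31 d = 23,026 Wh = 23.03 kWh
server rack: 4700 W × 15 h × 31 d = 2,185,500 Wh = 2,186 kWh
ceiling fan: 48.7 W × 11 h × 31 d = 16,607 Wh = 16.61 kWh
television: 67.2 W × 2.17 h × 31 d = 4,521 Wh = 4.521 kWh
Total energy = 74.62 + 23.03 + 2,186 + 16.61 + 4.521 = 2,304 kWh
Cost = 2,304 kWh × £0.193 = £444.72 ≈ £445

£445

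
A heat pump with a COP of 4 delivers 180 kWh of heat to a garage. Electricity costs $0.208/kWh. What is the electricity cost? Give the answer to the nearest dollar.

Electrical input = 180 kWh / 4 = 45 kWh
Cost = 45 × $0.208/kWh = $9.36 ≈ $9

$9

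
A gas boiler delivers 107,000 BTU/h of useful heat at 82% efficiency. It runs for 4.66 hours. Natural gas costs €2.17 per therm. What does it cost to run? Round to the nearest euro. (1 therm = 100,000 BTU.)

Heat delivered = 107,000 BTU/h × 4.66 h = 498,620 BTU
Gas input = 498,620 / 0.82 = 608,073 BTU
= 608,073 / 100,000 = 6.081 therm
Cost = 6.081 × €2.17/therm = €13.20 ≈ €13

€13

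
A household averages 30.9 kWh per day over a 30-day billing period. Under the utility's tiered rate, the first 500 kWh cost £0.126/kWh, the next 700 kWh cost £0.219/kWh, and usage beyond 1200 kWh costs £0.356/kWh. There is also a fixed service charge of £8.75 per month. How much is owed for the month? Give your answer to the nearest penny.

Usage = 30.9 kWh/day × 30 days = 927 kWh
First 500 kWh × £0.126 = £63.00
Next 427 kWh × £0.219 = £93.51
Remaining tier: 0 kWh (not reached)
Energy charge = £156.51; + service £8.75 = £165.26

£165.26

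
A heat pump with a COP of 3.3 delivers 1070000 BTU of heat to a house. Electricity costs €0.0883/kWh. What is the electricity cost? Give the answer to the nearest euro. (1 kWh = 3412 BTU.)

€8

Heat delivered = 1,070,000 BTU / 3412 = 313.6 kWh
Electrical input = 313.6 kWh / 3.3 = 95.03 kWh
Cost = 95.03 × €0.0883/kWh = €8.39 ≈ €8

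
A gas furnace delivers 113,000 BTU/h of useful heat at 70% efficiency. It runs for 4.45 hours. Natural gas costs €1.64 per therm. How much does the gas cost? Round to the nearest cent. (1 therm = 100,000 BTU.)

Heat delivered = 113,000 BTU/h × 4.45 h = 502,850 BTU
Gas input = 502,850 / 0.70 = 718,357 BTU
= 718,357 / 100,000 = 7.184 therm
Cost = 7.184 × €1.64/therm = €11.78

€11.78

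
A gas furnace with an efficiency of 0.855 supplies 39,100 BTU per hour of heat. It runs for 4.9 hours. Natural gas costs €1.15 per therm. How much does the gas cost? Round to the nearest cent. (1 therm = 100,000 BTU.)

€2.58

Heat delivered = 39,100 BTU/h × 4.9 h = 191,590 BTU
Gas input = 191,590 / 0.855 = 224,082 BTU
= 224,082 / 100,000 = 2.241 therm
Cost = 2.241 × €1.15/therm = €2.58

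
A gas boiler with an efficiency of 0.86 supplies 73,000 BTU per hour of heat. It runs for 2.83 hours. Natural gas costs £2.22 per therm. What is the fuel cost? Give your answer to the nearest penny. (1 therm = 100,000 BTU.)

£5.33

Heat delivered = 73,000 BTU/h × 2.83 h = 206,590 BTU
Gas input = 206,590 / 0.86 = 240,221 BTU
= 240,221 / 100,000 = 2.402 therm
Cost = 2.402 × £2.22/therm = £5.33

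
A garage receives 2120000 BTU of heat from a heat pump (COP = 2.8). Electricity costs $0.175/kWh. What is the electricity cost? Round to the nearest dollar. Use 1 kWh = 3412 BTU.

$39

Heat delivered = 2,120,000 BTU / 3412 = 621.3 kWh
Electrical input = 621.3 kWh / 2.8 = 221.9 kWh
Cost = 221.9 × $0.175/kWh = $38.83 ≈ $39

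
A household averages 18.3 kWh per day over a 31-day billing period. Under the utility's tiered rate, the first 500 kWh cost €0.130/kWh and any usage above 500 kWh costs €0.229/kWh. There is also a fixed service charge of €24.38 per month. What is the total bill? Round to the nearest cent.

€104.79

Usage = 18.3 kWh/day × 31 days = 567.3 kWh
First 500 kWh × €0.130 = €65.00
Remaining 67.3 kWh × €0.229 = €15.41
Energy charge = €80.41; + service €24.38 = €104.79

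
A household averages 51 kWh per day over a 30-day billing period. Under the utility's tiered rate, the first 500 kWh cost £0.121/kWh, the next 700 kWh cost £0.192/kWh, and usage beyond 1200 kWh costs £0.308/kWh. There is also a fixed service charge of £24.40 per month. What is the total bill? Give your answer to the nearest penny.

£320.94

Usage = 51 kWh/day × 30 days = 1530 kWh
First 500 kWh × £0.121 = £60.50
Next 700 kWh × £0.192 = £134.40
Remaining 330 kWh × £0.308 = £101.64
Energy charge = £296.54; + service £24.40 = £320.94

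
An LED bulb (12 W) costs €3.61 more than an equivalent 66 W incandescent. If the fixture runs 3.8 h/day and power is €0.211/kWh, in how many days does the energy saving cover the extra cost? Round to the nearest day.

Power saved = 66 − 12 = 54 W
Daily energy saved = 54 W × 3.8 h = 205.2 Wh = 0.2052 kWh
Daily savings = 0.2052 × €0.211 = €0.0433
Payback = €3.61 / €0.0433 per day = 83.38 days

83 days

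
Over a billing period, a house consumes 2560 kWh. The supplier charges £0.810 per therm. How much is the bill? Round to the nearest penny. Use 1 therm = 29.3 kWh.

2560 kWh × (0.03413 therm/kWh) = 87.37 therm
Cost = 87.37 therm × £0.810/therm = £70.77

£70.77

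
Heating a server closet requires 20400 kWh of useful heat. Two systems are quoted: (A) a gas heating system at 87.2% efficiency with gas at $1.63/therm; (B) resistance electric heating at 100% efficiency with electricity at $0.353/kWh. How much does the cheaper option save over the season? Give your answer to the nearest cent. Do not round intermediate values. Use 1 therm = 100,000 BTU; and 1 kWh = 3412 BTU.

$5900.10

Heat load = 20400 kWh × 3412 = 69,604,800 BTU
Gas: input = 69,604,800 / 0.872 = 79,822,018 BTU = 798.2 therm → 798.2 × $1.63 = $1,301.10
Electric: 69,604,800 BTU / 3412 = 20,400 kWh → × $0.353 = $7,201.20
Difference = |$1,301.10 − $7,201.20| = $5,900.10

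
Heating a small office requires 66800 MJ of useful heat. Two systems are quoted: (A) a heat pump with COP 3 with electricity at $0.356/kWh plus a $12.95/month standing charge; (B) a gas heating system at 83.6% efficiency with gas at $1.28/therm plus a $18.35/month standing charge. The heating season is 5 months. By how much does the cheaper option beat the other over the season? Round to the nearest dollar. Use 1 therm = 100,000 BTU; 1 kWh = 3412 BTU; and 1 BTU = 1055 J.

Heat load = 66800 MJ = 66,800,000,000 J / 1055 = 63,317,536 BTU
Gas: input = 63,317,536 / 0.836 = 75,738,679 BTU = 757.4 therm → 757.4 × $1.28 = $969.46; + 5 × $18.35 standing = $1,061.21
Heat pump: 63,317,536 BTU / 3412 = 18,560 kWh heat; / 3 = 6,186 kWh in → × $0.356 = $2,202.13; + 5 × $12.95 standing = $2,266.88
Difference = |$1,061.21 − $2,266.88| = $1,205.68 ≈ $1206

$1206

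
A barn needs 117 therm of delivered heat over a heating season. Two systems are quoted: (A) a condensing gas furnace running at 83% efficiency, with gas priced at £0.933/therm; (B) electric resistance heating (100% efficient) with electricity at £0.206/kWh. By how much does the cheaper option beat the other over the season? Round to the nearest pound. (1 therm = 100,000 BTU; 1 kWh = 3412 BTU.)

£575

Heat load = 117 therm × 100,000 = 11,700,000 BTU
Gas: input = 11,700,000 / 0.830 = 14,096,386 BTU = 141 therm → 141 × £0.933 = £131.52
Electric: 11,700,000 BTU / 3412 = 3,429 kWh → × £0.206 = £706.39
Difference = |£131.52 − £706.39| = £574.87 ≈ £575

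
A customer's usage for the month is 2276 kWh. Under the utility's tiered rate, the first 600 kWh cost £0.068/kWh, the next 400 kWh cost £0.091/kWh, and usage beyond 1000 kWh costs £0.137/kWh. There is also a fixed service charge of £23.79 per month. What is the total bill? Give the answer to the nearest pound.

First 600 kWh × £0.068 = £40.80
Next 400 kWh × £0.091 = £36.40
Remaining 1276 kWh × £0.137 = £174.81
Energy charge = £252.01; + service £23.79 = £275.80 ≈ £276

£276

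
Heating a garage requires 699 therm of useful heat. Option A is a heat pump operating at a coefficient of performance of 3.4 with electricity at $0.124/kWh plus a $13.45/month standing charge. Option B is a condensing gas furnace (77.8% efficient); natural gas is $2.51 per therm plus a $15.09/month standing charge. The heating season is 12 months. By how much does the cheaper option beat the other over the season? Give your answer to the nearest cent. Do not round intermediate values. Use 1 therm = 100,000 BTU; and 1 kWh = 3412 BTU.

Heat load = 699 therm × 100,000 = 69,900,000 BTU
Gas: input = 69,900,000 / 0.778 = 89,845,758 BTU = 898.5 therm → 898.5 × $2.51 = $2,255.13; + 12 × $15.09 standing = $2,436.21
Heat pump: 69,900,000 BTU / 3412 = 20,490 kWh heat; / 3.4 = 6,025 kWh in → × $0.124 = $747.16; + 12 × $13.45 standing = $908.56
Difference = |$2,436.21 − $908.56| = $1,527.65

$1527.65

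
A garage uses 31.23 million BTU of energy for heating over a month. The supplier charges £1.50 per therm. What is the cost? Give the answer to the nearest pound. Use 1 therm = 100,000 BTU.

31.23 million BTU × (10 therm/million BTU) = 312.3 therm
Cost = 312.3 therm × £1.50/therm = £468.45 ≈ £468

£468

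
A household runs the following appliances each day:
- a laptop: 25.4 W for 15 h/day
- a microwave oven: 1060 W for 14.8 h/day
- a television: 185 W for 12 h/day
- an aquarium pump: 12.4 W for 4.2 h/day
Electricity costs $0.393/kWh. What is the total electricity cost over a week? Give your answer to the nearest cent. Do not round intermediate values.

laptop: 25.4 W × 15 h × 7 d = 2,667 Wh = 2.667 kWh
microwave oven: 1060 W × 14.8 h × 7 d = 109,816 Wh = 109.8 kWh
television: 185 W × 12 h × 7 d = 15,540 Wh = 15.54 kWh
aquarium pump: 12.4 W × 4.2 h × 7 d = 365 Wh = 0.3646 kWh
Total energy = 2.667 + 109.8 + 15.54 + 0.3646 = 128.4 kWh
Cost = 128.4 kWh × $0.393 = $50.46

$50.46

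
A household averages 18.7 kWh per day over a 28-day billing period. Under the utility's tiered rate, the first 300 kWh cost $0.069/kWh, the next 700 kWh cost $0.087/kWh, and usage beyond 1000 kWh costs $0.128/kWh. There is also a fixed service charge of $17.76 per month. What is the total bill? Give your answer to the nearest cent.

Usage = 18.7 kWh/day × 28 days = 523.6 kWh
First 300 kWh × $0.069 = $20.70
Next 223.6 kWh × $0.087 = $19.45
Remaining tier: 0 kWh (not reached)
Energy charge = $40.15; + service $17.76 = $57.91

$57.91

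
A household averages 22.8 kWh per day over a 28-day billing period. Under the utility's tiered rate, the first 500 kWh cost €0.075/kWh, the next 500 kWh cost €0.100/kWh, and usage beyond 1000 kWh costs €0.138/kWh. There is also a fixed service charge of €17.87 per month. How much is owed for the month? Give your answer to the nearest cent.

€69.21

Usage = 22.8 kWh/day × 28 days = 638.4 kWh
First 500 kWh × €0.075 = €37.50
Next 138.4 kWh × €0.100 = €13.84
Remaining tier: 0 kWh (not reached)
Energy charge = €51.34; + service €17.87 = €69.21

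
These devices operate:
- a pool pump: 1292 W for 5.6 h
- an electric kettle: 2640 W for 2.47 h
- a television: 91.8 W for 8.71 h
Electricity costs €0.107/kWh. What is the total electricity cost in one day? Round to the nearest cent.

€1.56

pool pump: 1292 W × 5.6 h = 7,235 Wh = 7.235 kWh
electric kettle: 2640 W × 2.47 h = 6,521 Wh = 6.521 kWh
television: 91.8 W × 8.71 h = 800 Wh = 0.7996 kWh
Total energy = 7.235 + 6.521 + 0.7996 = 14.56 kWh
Cost = 14.56 kWh × €0.107 = €1.56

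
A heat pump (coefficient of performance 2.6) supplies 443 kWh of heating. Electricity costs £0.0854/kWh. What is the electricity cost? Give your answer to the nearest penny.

£14.55

Electrical input = 443 kWh / 2.6 = 170.4 kWh
Cost = 170.4 × £0.0854/kWh = £14.55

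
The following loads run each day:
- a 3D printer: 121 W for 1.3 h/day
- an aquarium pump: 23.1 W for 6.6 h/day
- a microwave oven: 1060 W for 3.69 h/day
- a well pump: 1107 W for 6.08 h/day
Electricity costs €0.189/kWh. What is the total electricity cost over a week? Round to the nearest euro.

€14

3D printer: 121 W × 1.3 h × 7 d = 1,101 Wh = 1.101 kWh
aquarium pump: 23.1 W × 6.6 h × 7 d = 1,067 Wh = 1.067 kWh
microwave oven: 1060 W × 3.69 h × 7 d = 27,380 Wh = 27.38 kWh
well pump: 1107 W × 6.08 h × 7 d = 47,114 Wh = 47.11 kWh
Total energy = 1.101 + 1.067 + 27.38 + 47.11 = 76.66 kWh
Cost = 76.66 kWh × €0.189 = €14.49 ≈ €14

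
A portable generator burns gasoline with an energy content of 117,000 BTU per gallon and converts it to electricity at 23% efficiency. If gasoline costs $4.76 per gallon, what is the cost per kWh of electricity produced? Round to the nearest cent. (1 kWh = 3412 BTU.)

$0.60

Electrical output per gallon = 117,000 BTU × 0.23 / 3412 BTU/kWh = 7.887 kWh
Cost per kWh = $4.76 / 7.887 kWh = $0.604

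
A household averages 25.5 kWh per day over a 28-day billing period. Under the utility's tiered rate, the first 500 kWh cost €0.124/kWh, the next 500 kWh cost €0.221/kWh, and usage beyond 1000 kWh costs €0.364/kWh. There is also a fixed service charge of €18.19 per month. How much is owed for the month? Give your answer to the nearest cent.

€127.48

Usage = 25.5 kWh/day × 28 days = 714 kWh
First 500 kWh × €0.124 = €62.00
Next 214 kWh × €0.221 = €47.29
Remaining tier: 0 kWh (not reached)
Energy charge = €109.29; + service €18.19 = €127.48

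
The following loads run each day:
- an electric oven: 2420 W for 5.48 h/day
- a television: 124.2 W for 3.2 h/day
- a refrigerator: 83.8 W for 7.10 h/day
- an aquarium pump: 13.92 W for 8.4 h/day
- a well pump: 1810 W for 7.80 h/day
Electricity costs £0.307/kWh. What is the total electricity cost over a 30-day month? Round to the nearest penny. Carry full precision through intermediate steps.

£262.38

electric oven: 2420 W × 5.48 h × 30 d = 397,848 Wh = 397.8 kWh
television: 124.2 W × 3.2 h × 30 d = 11,923 Wh = 11.92 kWh
refrigerator: 83.8 W × 7.10 h × 30 d = 17,849 Wh = 17.85 kWh
aquarium pump: 13.92 W × 8.4 h × 30 d = 3,508 Wh = 3.508 kWh
well pump: 1810 W × 7.80 h × 30 d = 423,540 Wh = 423.5 kWh
Total energy = 397.8 + 11.92 + 17.85 + 3.508 + 423.5 = 854.7 kWh
Cost = 854.7 kWh × £0.307 = £262.38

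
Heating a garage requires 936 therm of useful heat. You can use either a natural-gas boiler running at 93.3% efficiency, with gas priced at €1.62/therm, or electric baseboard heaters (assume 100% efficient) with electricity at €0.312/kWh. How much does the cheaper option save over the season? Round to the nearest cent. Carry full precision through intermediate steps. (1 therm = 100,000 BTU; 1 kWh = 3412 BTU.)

Heat load = 936 therm × 100,000 = 93,600,000 BTU
Gas: input = 93,600,000 / 0.933 = 100,321,543 BTU = 1,003 therm → 1,003 × €1.62 = €1,625.21
Electric: 93,600,000 BTU / 3412 = 27,430 kWh → × €0.312 = €8,558.97
Difference = |€1,625.21 − €8,558.97| = €6,933.76

€6933.76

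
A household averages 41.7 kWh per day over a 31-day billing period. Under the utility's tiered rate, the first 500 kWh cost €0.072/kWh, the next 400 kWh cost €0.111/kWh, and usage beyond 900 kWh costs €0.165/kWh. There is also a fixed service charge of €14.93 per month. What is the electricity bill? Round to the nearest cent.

€160.13

Usage = 41.7 kWh/day × 31 days = 1292.7 kWh
First 500 kWh × €0.072 = €36.00
Next 400 kWh × €0.111 = €44.40
Remaining 392.7 kWh × €0.165 = €64.80
Energy charge = €145.20; + service €14.93 = €160.13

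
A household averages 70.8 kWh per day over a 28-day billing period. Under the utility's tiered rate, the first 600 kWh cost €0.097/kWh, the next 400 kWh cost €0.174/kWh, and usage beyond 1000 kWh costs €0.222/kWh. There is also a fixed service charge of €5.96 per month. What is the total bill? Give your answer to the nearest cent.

€351.85

Usage = 70.8 kWh/day × 28 days = 1982.4 kWh
First 600 kWh × €0.097 = €58.20
Next 400 kWh × €0.174 = €69.60
Remaining 982.4 kWh × €0.222 = €218.09
Energy charge = €345.89; + service €5.96 = €351.85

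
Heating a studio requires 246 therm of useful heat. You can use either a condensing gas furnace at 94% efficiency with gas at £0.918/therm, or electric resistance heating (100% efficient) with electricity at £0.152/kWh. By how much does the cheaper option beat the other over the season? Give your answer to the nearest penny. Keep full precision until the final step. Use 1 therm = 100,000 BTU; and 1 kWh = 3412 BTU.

Heat load = 246 therm × 100,000 = 24,600,000 BTU
Gas: input = 24,600,000 / 0.94 = 26,170,213 BTU = 261.7 therm → 261.7 × £0.918 = £240.24
Electric: 24,600,000 BTU / 3412 = 7,210 kWh → × £0.152 = £1,095.90
Difference = |£240.24 − £1,095.90| = £855.65

£855.65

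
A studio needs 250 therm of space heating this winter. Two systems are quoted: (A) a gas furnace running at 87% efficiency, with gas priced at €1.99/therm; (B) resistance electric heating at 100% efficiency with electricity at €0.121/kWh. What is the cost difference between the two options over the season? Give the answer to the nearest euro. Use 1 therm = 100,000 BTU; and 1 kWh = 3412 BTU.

Heat load = 250 therm × 100,000 = 25,000,000 BTU
Gas: input = 25,000,000 / 0.87 = 28,735,632 BTU = 287.4 therm → 287.4 × €1.99 = €571.84
Electric: 25,000,000 BTU / 3412 = 7,327 kWh → × €0.121 = €886.58
Difference = |€571.84 − €886.58| = €314.74 ≈ €315

€315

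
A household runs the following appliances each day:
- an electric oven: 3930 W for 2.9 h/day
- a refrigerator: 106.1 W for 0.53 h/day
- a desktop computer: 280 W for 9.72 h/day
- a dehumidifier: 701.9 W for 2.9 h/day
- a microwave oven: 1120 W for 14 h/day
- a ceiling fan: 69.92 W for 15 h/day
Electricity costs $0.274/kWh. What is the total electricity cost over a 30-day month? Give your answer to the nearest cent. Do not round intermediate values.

$270.76

electric oven: 3930 W × 2.9 h × 30 d = 341,910 Wh = 341.9 kWh
refrigerator: 106.1 W × 0.53 h × 30 d = 1,687 Wh = 1.687 kWh
desktop computer: 280 W × 9.72 h × 30 d = 81,648 Wh = 81.65 kWh
dehumidifier: 701.9 W × 2.9 h × 30 d = 61,065 Wh = 61.07 kWh
microwave oven: 1120 W × 14 h × 30 d = 470,400 Wh = 470.4 kWh
ceiling fan: 69.92 W × 15 h × 30 d = 31,464 Wh = 31.46 kWh
Total energy = 341.9 + 1.687 + 81.65 + 61.07 + 470.4 + 31.46 = 988.2 kWh
Cost = 988.2 kWh × $0.274 = $270.76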